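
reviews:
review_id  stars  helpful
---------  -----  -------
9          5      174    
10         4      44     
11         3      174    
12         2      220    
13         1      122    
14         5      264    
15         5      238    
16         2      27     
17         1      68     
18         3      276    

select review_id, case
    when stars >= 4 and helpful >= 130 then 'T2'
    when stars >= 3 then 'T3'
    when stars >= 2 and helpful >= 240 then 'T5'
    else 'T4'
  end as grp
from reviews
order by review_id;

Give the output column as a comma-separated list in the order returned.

review_id=9: stars >= 4 and helpful >= 130 → T2
review_id=10: stars >= 3 → T3
review_id=11: stars >= 3 → T3
review_id=12: ELSE → T4
review_id=13: ELSE → T4
review_id=14: stars >= 4 and helpful >= 130 → T2
review_id=15: stars >= 4 and helpful >= 130 → T2
review_id=16: ELSE → T4
review_id=17: ELSE → T4
review_id=18: stars >= 3 → T3

T2, T3, T3, T4, T4, T2, T2, T4, T4, T3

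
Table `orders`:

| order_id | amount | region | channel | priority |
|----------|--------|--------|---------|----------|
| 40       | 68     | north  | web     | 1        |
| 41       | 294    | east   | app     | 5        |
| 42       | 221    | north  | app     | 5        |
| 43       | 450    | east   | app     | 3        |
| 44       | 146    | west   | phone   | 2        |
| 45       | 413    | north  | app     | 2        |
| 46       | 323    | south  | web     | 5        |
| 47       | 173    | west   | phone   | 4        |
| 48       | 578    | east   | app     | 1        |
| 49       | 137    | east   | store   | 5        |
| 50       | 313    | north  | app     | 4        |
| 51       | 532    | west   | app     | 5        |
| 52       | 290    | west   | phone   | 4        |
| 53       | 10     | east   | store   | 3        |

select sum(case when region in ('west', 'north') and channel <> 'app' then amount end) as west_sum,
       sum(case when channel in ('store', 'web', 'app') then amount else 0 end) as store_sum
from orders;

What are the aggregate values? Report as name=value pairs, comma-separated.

west_sum=677, store_sum=3339

[west_sum: region in ('west', 'north') and channel <> 'app']
order_id=40: ✓ → 68
order_id=41: ✗
order_id=42: ✗
order_id=43: ✗
order_id=44: ✓ → 146
order_id=45: ✗
order_id=46: ✗
order_id=47: ✓ → 173
order_id=48: ✗
order_id=49: ✗
order_id=50: ✗
order_id=51: ✗
order_id=52: ✓ → 290
order_id=53: ✗
west_sum = 68 + 146 + 173 + 290 = 677
—
[store_sum: channel in ('store', 'web', 'app')]
order_id=40: ✓ → 68
order_id=41: ✓ → 294
order_id=42: ✓ → 221
order_id=43: ✓ → 450
order_id=44: ✗
order_id=45: ✓ → 413
order_id=46: ✓ → 323
order_id=47: ✗
order_id=48: ✓ → 578
order_id=49: ✓ → 137
order_id=50: ✓ → 313
order_id=51: ✓ → 532
order_id=52: ✗
order_id=53: ✓ → 10
store_sum = 68 + 294 + 221 + 450 + 413 + 323 + 578 + 137 + 313 + 532 + 10 = 3339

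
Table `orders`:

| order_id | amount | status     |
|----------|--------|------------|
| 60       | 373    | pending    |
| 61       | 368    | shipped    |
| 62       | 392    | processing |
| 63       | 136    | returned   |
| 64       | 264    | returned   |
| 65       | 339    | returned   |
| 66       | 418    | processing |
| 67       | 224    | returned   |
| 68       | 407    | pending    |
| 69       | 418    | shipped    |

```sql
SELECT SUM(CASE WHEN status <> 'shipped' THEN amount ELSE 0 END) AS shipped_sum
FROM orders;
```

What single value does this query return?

order_id=60: ✓ → 373
order_id=61: ✗
order_id=62: ✓ → 392
order_id=63: ✓ → 136
order_id=64: ✓ → 264
order_id=65: ✓ → 339
order_id=66: ✓ → 418
order_id=67: ✓ → 224
order_id=68: ✓ → 407
order_id=69: ✗
shipped_sum = 373 + 392 + 136 + 264 + 339 + 418 + 224 + 407 = 2553

2553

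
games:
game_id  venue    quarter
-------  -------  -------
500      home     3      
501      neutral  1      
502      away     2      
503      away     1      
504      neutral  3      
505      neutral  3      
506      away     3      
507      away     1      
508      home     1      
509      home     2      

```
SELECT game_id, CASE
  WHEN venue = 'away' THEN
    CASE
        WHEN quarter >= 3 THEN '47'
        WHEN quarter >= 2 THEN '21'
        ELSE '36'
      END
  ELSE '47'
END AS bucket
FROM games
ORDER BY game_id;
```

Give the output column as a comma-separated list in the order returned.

47, 47, 21, 36, 47, 47, 47, 36, 47, 47

game_id=500: venue='home' → outer ELSE → 47
game_id=501: venue='neutral' → outer ELSE → 47
game_id=502: venue='away' → inner[quarter >= 2] → 21
game_id=503: venue='away' → inner[ELSE] → 36
game_id=504: venue='neutral' → outer ELSE → 47
game_id=505: venue='neutral' → outer ELSE → 47
game_id=506: venue='away' → inner[quarter >= 3] → 47
game_id=507: venue='away' → inner[ELSE] → 36
game_id=508: venue='home' → outer ELSE → 47
game_id=509: venue='home' → outer ELSE → 47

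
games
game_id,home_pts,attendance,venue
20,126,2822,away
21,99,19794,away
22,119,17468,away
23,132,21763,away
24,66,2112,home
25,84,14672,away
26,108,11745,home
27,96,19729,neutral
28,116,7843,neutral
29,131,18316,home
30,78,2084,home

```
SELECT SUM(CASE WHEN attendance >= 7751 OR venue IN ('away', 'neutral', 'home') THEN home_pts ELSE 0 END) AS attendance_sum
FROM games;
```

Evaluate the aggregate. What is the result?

1155

game_id=20: ✓ → 126
game_id=21: ✓ → 99
game_id=22: ✓ → 119
game_id=23: ✓ → 132
game_id=24: ✓ → 66
game_id=25: ✓ → 84
game_id=26: ✓ → 108
game_id=27: ✓ → 96
game_id=28: ✓ → 116
game_id=29: ✓ → 131
game_id=30: ✓ → 78
attendance_sum = 126 + 99 + 119 + 132 + 66 + 84 + 108 + 96 + 116 + 131 + 78 = 1155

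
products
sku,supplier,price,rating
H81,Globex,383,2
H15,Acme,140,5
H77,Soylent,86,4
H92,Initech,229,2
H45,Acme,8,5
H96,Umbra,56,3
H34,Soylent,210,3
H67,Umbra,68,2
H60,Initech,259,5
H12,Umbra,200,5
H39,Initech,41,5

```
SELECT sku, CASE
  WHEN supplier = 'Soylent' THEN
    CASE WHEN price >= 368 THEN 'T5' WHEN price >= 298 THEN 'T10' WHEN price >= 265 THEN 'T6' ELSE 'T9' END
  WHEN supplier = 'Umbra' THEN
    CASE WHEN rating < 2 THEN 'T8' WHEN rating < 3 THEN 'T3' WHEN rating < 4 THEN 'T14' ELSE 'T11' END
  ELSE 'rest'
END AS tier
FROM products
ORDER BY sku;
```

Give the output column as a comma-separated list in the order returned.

T11, rest, T9, rest, rest, rest, T3, T9, rest, rest, T14

sku=H12: supplier='Umbra' → inner[ELSE] → T11
sku=H15: supplier='Acme' → outer ELSE → rest
sku=H34: supplier='Soylent' → inner[ELSE] → T9
sku=H39: supplier='Initech' → outer ELSE → rest
sku=H45: supplier='Acme' → outer ELSE → rest
sku=H60: supplier='Initech' → outer ELSE → rest
sku=H67: supplier='Umbra' → inner[rating < 3] → T3
sku=H77: supplier='Soylent' → inner[ELSE] → T9
sku=H81: supplier='Globex' → outer ELSE → rest
sku=H92: supplier='Initech' → outer ELSE → rest
sku=H96: supplier='Umbra' → inner[rating < 4] → T14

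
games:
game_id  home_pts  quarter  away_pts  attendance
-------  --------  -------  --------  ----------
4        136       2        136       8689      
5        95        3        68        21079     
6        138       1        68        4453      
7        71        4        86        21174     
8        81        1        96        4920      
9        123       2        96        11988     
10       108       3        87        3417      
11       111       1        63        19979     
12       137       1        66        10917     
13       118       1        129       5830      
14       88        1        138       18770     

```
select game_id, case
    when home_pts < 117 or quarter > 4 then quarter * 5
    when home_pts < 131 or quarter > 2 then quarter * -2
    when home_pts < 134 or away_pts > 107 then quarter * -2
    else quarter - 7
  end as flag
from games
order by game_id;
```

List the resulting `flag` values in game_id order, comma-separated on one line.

-4, 15, -6, 20, 5, -4, 15, 5, -6, -2, 5

game_id=4: home_pts < 134 or away_pts > 107 → -4
game_id=5: home_pts < 117 or quarter > 4 → 15
game_id=6: ELSE → -6
game_id=7: home_pts < 117 or quarter > 4 → 20
game_id=8: home_pts < 117 or quarter > 4 → 5
game_id=9: home_pts < 131 or quarter > 2 → -4
game_id=10: home_pts < 117 or quarter > 4 → 15
game_id=11: home_pts < 117 or quarter > 4 → 5
game_id=12: ELSE → -6
game_id=13: home_pts < 131 or quarter > 2 → -2
game_id=14: home_pts < 117 or quarter > 4 → 5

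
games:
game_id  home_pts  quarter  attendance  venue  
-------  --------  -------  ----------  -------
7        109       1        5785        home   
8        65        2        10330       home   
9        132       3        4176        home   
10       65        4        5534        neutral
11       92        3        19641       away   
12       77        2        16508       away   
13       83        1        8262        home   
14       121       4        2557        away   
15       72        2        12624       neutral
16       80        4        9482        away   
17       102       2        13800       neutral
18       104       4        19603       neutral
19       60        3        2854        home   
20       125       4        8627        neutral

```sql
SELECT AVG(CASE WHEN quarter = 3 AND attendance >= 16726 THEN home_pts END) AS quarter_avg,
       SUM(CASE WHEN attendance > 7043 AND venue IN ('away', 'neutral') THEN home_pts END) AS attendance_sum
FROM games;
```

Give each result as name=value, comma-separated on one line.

quarter_avg=92, attendance_sum=652

[quarter_avg: quarter = 3 AND attendance >= 16726]
game_id=7: ✗
game_id=8: ✗
game_id=9: ✗
game_id=10: ✗
game_id=11: ✓ → 92
game_id=12: ✗
game_id=13: ✗
game_id=14: ✗
game_id=15: ✗
game_id=16: ✗
game_id=17: ✗
game_id=18: ✗
game_id=19: ✗
game_id=20: ✗
quarter_avg = 92
—
[attendance_sum: attendance > 7043 AND venue IN ('away', 'neutral')]
game_id=7: ✗
game_id=8: ✗
game_id=9: ✗
game_id=10: ✗
game_id=11: ✓ → 92
game_id=12: ✓ → 77
game_id=13: ✗
game_id=14: ✗
game_id=15: ✓ → 72
game_id=16: ✓ → 80
game_id=17: ✓ → 102
game_id=18: ✓ → 104
game_id=19: ✗
game_id=20: ✓ → 125
attendance_sum = 92 + 77 + 72 + 80 + 102 + 104 + 125 = 652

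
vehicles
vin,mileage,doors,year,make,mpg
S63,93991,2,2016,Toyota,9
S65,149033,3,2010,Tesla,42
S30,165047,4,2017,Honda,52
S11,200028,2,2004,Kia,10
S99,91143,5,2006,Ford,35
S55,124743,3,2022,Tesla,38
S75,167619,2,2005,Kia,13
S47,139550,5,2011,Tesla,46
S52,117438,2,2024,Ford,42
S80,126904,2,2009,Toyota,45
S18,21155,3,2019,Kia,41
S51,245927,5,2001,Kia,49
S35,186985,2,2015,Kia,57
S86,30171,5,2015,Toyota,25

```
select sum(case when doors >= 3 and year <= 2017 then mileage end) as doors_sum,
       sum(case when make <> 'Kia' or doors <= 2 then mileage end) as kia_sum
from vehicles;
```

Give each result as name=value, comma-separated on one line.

[doors_sum: doors >= 3 and year <= 2017]
vin=S63: ✗
vin=S65: ✓ → 149033
vin=S30: ✓ → 165047
vin=S11: ✗
vin=S99: ✓ → 91143
vin=S55: ✗
vin=S75: ✗
vin=S47: ✓ → 139550
vin=S52: ✗
vin=S80: ✗
vin=S18: ✗
vin=S51: ✓ → 245927
vin=S35: ✗
vin=S86: ✓ → 30171
doors_sum = 149033 + 165047 + 91143 + 139550 + 245927 + 30171 = 820871
—
[kia_sum: make <> 'Kia' or doors <= 2]
vin=S63: ✓ → 93991
vin=S65: ✓ → 149033
vin=S30: ✓ → 165047
vin=S11: ✓ → 200028
vin=S99: ✓ → 91143
vin=S55: ✓ → 124743
vin=S75: ✓ → 167619
vin=S47: ✓ → 139550
vin=S52: ✓ → 117438
vin=S80: ✓ → 126904
vin=S18: ✗
vin=S51: ✗
vin=S35: ✓ → 186985
vin=S86: ✓ → 30171
kia_sum = 93991 + 149033 + 165047 + 200028 + 91143 + 124743 + 167619 + 139550 + 117438 + 126904 + 186985 + 30171 = 1592652

doors_sum=820871, kia_sum=1592652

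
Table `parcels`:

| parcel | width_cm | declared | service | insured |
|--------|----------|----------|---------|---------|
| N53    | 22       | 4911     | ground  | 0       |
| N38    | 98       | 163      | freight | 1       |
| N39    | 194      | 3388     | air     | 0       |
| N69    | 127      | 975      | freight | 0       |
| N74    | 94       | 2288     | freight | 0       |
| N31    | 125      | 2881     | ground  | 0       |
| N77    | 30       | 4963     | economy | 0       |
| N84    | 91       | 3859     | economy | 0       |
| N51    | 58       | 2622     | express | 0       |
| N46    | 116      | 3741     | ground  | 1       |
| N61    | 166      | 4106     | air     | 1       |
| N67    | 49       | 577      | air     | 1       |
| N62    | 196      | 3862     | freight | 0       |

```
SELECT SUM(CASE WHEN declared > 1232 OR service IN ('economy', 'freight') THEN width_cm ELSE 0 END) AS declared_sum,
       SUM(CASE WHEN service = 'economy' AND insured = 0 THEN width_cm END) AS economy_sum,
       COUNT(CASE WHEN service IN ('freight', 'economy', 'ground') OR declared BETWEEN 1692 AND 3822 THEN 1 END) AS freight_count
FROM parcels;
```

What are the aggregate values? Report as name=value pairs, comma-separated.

[declared_sum: declared > 1232 OR service IN ('economy', 'freight')]
parcel=N53: ✓ → 22
parcel=N38: ✓ → 98
parcel=N39: ✓ → 194
parcel=N69: ✓ → 127
parcel=N74: ✓ → 94
parcel=N31: ✓ → 125
parcel=N77: ✓ → 30
parcel=N84: ✓ → 91
parcel=N51: ✓ → 58
parcel=N46: ✓ → 116
parcel=N61: ✓ → 166
parcel=N67: ✗
parcel=N62: ✓ → 196
declared_sum = 22 + 98 + 194 + 127 + 94 + 125 + 30 + 91 + 58 + 116 + 166 + 196 = 1317
—
[economy_sum: service = 'economy' AND insured = 0]
parcel=N53: ✗
parcel=N38: ✗
parcel=N39: ✗
parcel=N69: ✗
parcel=N74: ✗
parcel=N31: ✗
parcel=N77: ✓ → 30
parcel=N84: ✓ → 91
parcel=N51: ✗
parcel=N46: ✗
parcel=N61: ✗
parcel=N67: ✗
parcel=N62: ✗
economy_sum = 30 + 91 = 121
—
[freight_count: service IN ('freight', 'economy', 'ground') OR declared BETWEEN 1692 AND 3822]
parcel=N53: ✓ → 1
parcel=N38: ✓ → 1
parcel=N39: ✓ → 1
parcel=N69: ✓ → 1
parcel=N74: ✓ → 1
parcel=N31: ✓ → 1
parcel=N77: ✓ → 1
parcel=N84: ✓ → 1
parcel=N51: ✓ → 1
parcel=N46: ✓ → 1
parcel=N61: ✗
parcel=N67: ✗
parcel=N62: ✓ → 1
freight_count = COUNT(1, 1, 1, 1, 1, 1, 1, 1, 1, 1, 1) = 11

declared_sum=1317, economy_sum=121, freight_count=11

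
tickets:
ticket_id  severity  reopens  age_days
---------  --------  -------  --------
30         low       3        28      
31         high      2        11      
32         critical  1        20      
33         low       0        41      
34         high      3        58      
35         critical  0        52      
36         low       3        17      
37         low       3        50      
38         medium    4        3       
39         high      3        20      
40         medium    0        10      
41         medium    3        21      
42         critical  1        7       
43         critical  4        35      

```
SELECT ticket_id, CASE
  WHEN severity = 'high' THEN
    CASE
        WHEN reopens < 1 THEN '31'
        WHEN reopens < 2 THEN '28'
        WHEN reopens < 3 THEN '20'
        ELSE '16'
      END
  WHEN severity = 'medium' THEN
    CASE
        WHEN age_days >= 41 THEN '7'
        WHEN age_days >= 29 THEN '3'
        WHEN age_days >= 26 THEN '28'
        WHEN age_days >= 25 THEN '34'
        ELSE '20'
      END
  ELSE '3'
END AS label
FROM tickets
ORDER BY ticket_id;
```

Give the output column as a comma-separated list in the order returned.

ticket_id=30: severity='low' → outer ELSE → 3
ticket_id=31: severity='high' → inner[reopens < 3] → 20
ticket_id=32: severity='critical' → outer ELSE → 3
ticket_id=33: severity='low' → outer ELSE → 3
ticket_id=34: severity='high' → inner[ELSE] → 16
ticket_id=35: severity='critical' → outer ELSE → 3
ticket_id=36: severity='low' → outer ELSE → 3
ticket_id=37: severity='low' → outer ELSE → 3
ticket_id=38: severity='medium' → inner[ELSE] → 20
ticket_id=39: severity='high' → inner[ELSE] → 16
ticket_id=40: severity='medium' → inner[ELSE] → 20
ticket_id=41: severity='medium' → inner[ELSE] → 20
ticket_id=42: severity='critical' → outer ELSE → 3
ticket_id=43: severity='critical' → outer ELSE → 3

3, 20, 3, 3, 16, 3, 3, 3, 20, 16, 20, 20, 3, 3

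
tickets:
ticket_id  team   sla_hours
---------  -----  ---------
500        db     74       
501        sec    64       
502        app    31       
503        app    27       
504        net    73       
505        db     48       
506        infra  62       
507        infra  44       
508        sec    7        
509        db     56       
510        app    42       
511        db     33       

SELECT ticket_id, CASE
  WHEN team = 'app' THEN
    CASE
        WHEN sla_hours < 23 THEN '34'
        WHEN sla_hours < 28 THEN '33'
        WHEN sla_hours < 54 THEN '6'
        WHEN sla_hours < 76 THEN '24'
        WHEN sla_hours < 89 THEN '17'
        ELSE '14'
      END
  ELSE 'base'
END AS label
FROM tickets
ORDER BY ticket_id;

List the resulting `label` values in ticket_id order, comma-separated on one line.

ticket_id=500: team='db' → outer ELSE → base
ticket_id=501: team='sec' → outer ELSE → base
ticket_id=502: team='app' → inner[sla_hours < 54] → 6
ticket_id=503: team='app' → inner[sla_hours < 28] → 33
ticket_id=504: team='net' → outer ELSE → base
ticket_id=505: team='db' → outer ELSE → base
ticket_id=506: team='infra' → outer ELSE → base
ticket_id=507: team='infra' → outer ELSE → base
ticket_id=508: team='sec' → outer ELSE → base
ticket_id=509: team='db' → outer ELSE → base
ticket_id=510: team='app' → inner[sla_hours < 54] → 6
ticket_id=511: team='db' → outer ELSE → base

base, base, 6, 33, base, base, base, base, base, base, 6, base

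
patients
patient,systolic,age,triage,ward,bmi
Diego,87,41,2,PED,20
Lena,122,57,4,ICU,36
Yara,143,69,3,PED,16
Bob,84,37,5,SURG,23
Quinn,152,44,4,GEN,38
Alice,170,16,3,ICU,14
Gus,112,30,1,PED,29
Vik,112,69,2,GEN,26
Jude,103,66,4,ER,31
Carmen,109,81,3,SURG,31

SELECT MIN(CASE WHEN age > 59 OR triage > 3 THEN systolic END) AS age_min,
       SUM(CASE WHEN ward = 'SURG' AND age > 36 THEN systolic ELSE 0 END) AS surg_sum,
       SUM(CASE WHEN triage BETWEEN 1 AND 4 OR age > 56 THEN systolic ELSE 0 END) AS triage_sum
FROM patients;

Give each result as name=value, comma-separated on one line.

[age_min: age > 59 OR triage > 3]
patient=Diego: ✗
patient=Lena: ✓ → 122
patient=Yara: ✓ → 143
patient=Bob: ✓ → 84
patient=Quinn: ✓ → 152
patient=Alice: ✗
patient=Gus: ✗
patient=Vik: ✓ → 112
patient=Jude: ✓ → 103
patient=Carmen: ✓ → 109
age_min = MIN(122, 143, 84, 152, 112, 103, 109) = 84
—
[surg_sum: ward = 'SURG' AND age > 36]
patient=Diego: ✗
patient=Lena: ✗
patient=Yara: ✗
patient=Bob: ✓ → 84
patient=Quinn: ✗
patient=Alice: ✗
patient=Gus: ✗
patient=Vik: ✗
patient=Jude: ✗
patient=Carmen: ✓ → 109
surg_sum = 84 + 109 = 193
—
[triage_sum: triage BETWEEN 1 AND 4 OR age > 56]
patient=Diego: ✓ → 87
patient=Lena: ✓ → 122
patient=Yara: ✓ → 143
patient=Bob: ✗
patient=Quinn: ✓ → 152
patient=Alice: ✓ → 170
patient=Gus: ✓ → 112
patient=Vik: ✓ → 112
patient=Jude: ✓ → 103
patient=Carmen: ✓ → 109
triage_sum = 87 + 122 + 143 + 152 + 170 + 112 + 112 + 103 + 109 = 1110

age_min=84, surg_sum=193, triage_sum=1110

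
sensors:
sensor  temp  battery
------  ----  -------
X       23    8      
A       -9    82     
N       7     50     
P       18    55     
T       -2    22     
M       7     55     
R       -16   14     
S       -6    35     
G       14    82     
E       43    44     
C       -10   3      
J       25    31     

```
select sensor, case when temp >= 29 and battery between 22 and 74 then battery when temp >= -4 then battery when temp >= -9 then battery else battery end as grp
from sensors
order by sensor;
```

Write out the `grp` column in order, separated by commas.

sensor=A: temp >= -9 → 82
sensor=C: ELSE → 3
sensor=E: temp >= 29 and battery between 22 and 74 → 44
sensor=G: temp >= -4 → 82
sensor=J: temp >= -4 → 31
sensor=M: temp >= -4 → 55
sensor=N: temp >= -4 → 50
sensor=P: temp >= -4 → 55
sensor=R: ELSE → 14
sensor=S: temp >= -9 → 35
sensor=T: temp >= -4 → 22
sensor=X: temp >= -4 → 8

82, 3, 44, 82, 31, 55, 50, 55, 14, 35, 22, 8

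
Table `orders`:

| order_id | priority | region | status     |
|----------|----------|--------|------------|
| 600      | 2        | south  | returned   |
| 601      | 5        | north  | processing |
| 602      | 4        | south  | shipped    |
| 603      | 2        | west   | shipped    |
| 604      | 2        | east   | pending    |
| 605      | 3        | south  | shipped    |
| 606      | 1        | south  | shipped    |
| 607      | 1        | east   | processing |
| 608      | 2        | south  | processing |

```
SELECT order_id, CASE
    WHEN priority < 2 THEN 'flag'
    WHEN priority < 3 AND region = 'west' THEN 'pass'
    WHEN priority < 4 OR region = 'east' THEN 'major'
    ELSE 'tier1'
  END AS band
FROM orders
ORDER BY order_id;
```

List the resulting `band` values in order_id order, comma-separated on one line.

major, tier1, tier1, pass, major, major, flag, flag, major

order_id=600: priority < 4 OR region = 'east' → major
order_id=601: ELSE → tier1
order_id=602: ELSE → tier1
order_id=603: priority < 3 AND region = 'west' → pass
order_id=604: priority < 4 OR region = 'east' → major
order_id=605: priority < 4 OR region = 'east' → major
order_id=606: priority < 2 → flag
order_id=607: priority < 2 → flag
order_id=608: priority < 4 OR region = 'east' → major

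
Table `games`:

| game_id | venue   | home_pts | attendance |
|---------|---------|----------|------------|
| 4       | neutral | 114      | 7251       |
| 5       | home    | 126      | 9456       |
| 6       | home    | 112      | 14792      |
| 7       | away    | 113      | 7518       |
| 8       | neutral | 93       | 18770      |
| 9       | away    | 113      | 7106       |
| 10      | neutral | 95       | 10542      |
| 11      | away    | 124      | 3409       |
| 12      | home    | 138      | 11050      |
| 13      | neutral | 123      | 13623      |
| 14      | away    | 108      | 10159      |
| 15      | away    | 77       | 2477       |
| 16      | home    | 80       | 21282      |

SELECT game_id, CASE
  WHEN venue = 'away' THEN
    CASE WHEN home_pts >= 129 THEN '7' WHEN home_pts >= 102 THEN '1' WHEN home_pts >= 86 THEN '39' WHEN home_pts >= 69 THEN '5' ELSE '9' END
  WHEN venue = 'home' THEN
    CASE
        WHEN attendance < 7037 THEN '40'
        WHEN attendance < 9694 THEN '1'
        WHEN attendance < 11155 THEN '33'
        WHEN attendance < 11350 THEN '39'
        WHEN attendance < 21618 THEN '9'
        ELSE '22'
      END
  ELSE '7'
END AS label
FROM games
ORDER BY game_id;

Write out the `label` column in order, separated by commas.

7, 1, 9, 1, 7, 1, 7, 1, 33, 7, 1, 5, 9

game_id=4: venue='neutral' → outer ELSE → 7
game_id=5: venue='home' → inner[attendance < 9694] → 1
game_id=6: venue='home' → inner[attendance < 21618] → 9
game_id=7: venue='away' → inner[home_pts >= 102] → 1
game_id=8: venue='neutral' → outer ELSE → 7
game_id=9: venue='away' → inner[home_pts >= 102] → 1
game_id=10: venue='neutral' → outer ELSE → 7
game_id=11: venue='away' → inner[home_pts >= 102] → 1
game_id=12: venue='home' → inner[attendance < 11155] → 33
game_id=13: venue='neutral' → outer ELSE → 7
game_id=14: venue='away' → inner[home_pts >= 102] → 1
game_id=15: venue='away' → inner[home_pts >= 69] → 5
game_id=16: venue='home' → inner[attendance < 21618] → 9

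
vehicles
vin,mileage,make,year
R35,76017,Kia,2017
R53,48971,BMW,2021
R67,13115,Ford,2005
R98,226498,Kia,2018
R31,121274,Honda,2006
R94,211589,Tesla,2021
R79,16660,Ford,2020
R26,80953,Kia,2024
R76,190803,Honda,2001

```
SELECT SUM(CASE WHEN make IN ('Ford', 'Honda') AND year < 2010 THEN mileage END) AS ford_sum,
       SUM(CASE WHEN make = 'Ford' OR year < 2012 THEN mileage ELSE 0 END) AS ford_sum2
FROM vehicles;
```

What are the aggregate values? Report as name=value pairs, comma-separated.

[ford_sum: make IN ('Ford', 'Honda') AND year < 2010]
vin=R35: ✗
vin=R53: ✗
vin=R67: ✓ → 13115
vin=R98: ✗
vin=R31: ✓ → 121274
vin=R94: ✗
vin=R79: ✗
vin=R26: ✗
vin=R76: ✓ → 190803
ford_sum = 13115 + 121274 + 190803 = 325192
—
[ford_sum2: make = 'Ford' OR year < 2012]
vin=R35: ✗
vin=R53: ✗
vin=R67: ✓ → 13115
vin=R98: ✗
vin=R31: ✓ → 121274
vin=R94: ✗
vin=R79: ✓ → 16660
vin=R26: ✗
vin=R76: ✓ → 190803
ford_sum2 = 13115 + 121274 + 16660 + 190803 = 341852

ford_sum=325192, ford_sum2=341852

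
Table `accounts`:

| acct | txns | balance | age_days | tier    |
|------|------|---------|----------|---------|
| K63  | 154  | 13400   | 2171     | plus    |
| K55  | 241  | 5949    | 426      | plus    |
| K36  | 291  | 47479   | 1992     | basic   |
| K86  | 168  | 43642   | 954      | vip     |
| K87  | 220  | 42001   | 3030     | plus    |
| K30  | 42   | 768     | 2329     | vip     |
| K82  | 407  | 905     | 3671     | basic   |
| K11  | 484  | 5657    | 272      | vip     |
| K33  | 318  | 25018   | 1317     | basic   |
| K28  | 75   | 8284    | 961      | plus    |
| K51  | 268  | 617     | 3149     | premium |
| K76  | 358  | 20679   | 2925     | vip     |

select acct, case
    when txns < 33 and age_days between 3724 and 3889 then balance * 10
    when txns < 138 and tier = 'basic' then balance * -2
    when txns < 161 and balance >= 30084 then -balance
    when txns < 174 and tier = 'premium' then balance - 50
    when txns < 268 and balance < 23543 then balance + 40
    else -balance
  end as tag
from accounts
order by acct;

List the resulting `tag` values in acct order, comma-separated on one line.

-5657, 8324, 808, -25018, -47479, -617, 5989, 13440, -20679, -905, -43642, -42001

acct=K11: ELSE → -5657
acct=K28: txns < 268 and balance < 23543 → 8324
acct=K30: txns < 268 and balance < 23543 → 808
acct=K33: ELSE → -25018
acct=K36: ELSE → -47479
acct=K51: ELSE → -617
acct=K55: txns < 268 and balance < 23543 → 5989
acct=K63: txns < 268 and balance < 23543 → 13440
acct=K76: ELSE → -20679
acct=K82: ELSE → -905
acct=K86: ELSE → -43642
acct=K87: ELSE → -42001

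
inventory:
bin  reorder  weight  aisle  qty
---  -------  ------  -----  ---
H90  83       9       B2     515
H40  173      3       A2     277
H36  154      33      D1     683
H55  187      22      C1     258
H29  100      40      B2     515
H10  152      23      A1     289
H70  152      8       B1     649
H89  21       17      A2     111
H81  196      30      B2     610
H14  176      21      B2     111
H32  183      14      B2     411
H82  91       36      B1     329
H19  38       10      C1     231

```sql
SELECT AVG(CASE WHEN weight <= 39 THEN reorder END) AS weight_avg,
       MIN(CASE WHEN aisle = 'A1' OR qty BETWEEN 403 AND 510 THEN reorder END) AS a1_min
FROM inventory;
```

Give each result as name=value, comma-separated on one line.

[weight_avg: weight <= 39]
bin=H90: ✓ → 83
bin=H40: ✓ → 173
bin=H36: ✓ → 154
bin=H55: ✓ → 187
bin=H29: ✗
bin=H10: ✓ → 152
bin=H70: ✓ → 152
bin=H89: ✓ → 21
bin=H81: ✓ → 196
bin=H14: ✓ → 176
bin=H32: ✓ → 183
bin=H82: ✓ → 91
bin=H19: ✓ → 38
weight_avg = (83 + 173 + 154 + 187 + 152 + 152 + 21 + 196 + 176 + 183 + 91 + 38) / 12 = 133.8333333333
—
[a1_min: aisle = 'A1' OR qty BETWEEN 403 AND 510]
bin=H90: ✗
bin=H40: ✗
bin=H36: ✗
bin=H55: ✗
bin=H29: ✗
bin=H10: ✓ → 152
bin=H70: ✗
bin=H89: ✗
bin=H81: ✗
bin=H14: ✗
bin=H32: ✓ → 183
bin=H82: ✗
bin=H19: ✗
a1_min = MIN(152, 183) = 152

weight_avg=133.8333333333, a1_min=152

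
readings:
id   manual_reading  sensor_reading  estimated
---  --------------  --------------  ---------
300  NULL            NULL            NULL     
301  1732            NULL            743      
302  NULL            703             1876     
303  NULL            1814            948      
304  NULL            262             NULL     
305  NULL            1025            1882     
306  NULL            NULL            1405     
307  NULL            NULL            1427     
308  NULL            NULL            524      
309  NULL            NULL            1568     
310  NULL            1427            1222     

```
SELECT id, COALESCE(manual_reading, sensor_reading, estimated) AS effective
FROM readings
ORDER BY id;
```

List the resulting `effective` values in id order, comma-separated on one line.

NULL, 1732, 703, 1814, 262, 1025, 1405, 1427, 524, 1568, 1427

id=300: manual_reading=NULL, sensor_reading=NULL, estimated=NULL (all NULL) → NULL
id=301: manual_reading=1732 → 1732
id=302: manual_reading=NULL, sensor_reading=703 → 703
id=303: manual_reading=NULL, sensor_reading=1814 → 1814
id=304: manual_reading=NULL, sensor_reading=262 → 262
id=305: manual_reading=NULL, sensor_reading=1025 → 1025
id=306: manual_reading=NULL, sensor_reading=NULL, estimated=1405 → 1405
id=307: manual_reading=NULL, sensor_reading=NULL, estimated=1427 → 1427
id=308: manual_reading=NULL, sensor_reading=NULL, estimated=524 → 524
id=309: manual_reading=NULL, sensor_reading=NULL, estimated=1568 → 1568
id=310: manual_reading=NULL, sensor_reading=1427 → 1427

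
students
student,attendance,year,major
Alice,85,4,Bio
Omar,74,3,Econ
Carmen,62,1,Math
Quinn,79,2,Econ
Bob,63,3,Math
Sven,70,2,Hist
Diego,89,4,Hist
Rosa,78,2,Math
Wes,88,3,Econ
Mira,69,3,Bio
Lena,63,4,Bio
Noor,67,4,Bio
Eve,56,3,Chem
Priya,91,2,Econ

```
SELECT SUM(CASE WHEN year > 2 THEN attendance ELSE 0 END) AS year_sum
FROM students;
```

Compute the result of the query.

654

student=Alice: ✓ → 85
student=Omar: ✓ → 74
student=Carmen: ✗
student=Quinn: ✗
student=Bob: ✓ → 63
student=Sven: ✗
student=Diego: ✓ → 89
student=Rosa: ✗
student=Wes: ✓ → 88
student=Mira: ✓ → 69
student=Lena: ✓ → 63
student=Noor: ✓ → 67
student=Eve: ✓ → 56
student=Priya: ✗
year_sum = 85 + 74 + 63 + 89 + 88 + 69 + 63 + 67 + 56 = 654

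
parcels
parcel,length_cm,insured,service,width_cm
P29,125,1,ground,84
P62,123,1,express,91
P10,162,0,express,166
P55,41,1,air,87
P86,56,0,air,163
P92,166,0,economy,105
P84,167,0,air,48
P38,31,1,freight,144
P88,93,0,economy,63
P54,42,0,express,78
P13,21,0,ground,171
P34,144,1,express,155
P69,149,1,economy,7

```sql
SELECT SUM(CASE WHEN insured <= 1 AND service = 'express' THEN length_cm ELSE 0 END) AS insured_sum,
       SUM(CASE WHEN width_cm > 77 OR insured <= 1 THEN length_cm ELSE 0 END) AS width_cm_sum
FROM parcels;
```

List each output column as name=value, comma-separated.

[insured_sum: insured <= 1 AND service = 'express']
parcel=P29: ✗
parcel=P62: ✓ → 123
parcel=P10: ✓ → 162
parcel=P55: ✗
parcel=P86: ✗
parcel=P92: ✗
parcel=P84: ✗
parcel=P38: ✗
parcel=P88: ✗
parcel=P54: ✓ → 42
parcel=P13: ✗
parcel=P34: ✓ → 144
parcel=P69: ✗
insured_sum = 123 + 162 + 42 + 144 = 471
—
[width_cm_sum: width_cm > 77 OR insured <= 1]
parcel=P29: ✓ → 125
parcel=P62: ✓ → 123
parcel=P10: ✓ → 162
parcel=P55: ✓ → 41
parcel=P86: ✓ → 56
parcel=P92: ✓ → 166
parcel=P84: ✓ → 167
parcel=P38: ✓ → 31
parcel=P88: ✓ → 93
parcel=P54: ✓ → 42
parcel=P13: ✓ → 21
parcel=P34: ✓ → 144
parcel=P69: ✓ → 149
width_cm_sum = 125 + 123 + 162 + 41 + 56 + 166 + 167 + 31 + 93 + 42 + 21 + 144 + 149 = 1320

insured_sum=471, width_cm_sum=1320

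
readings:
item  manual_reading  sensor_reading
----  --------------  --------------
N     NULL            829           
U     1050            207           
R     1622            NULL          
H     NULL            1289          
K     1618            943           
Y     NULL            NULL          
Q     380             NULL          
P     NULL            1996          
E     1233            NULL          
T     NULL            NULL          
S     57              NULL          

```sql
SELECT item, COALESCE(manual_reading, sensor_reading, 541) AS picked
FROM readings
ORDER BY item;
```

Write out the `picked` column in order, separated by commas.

1233, 1289, 1618, 829, 1996, 380, 1622, 57, 541, 1050, 541

item=E: manual_reading=1233 → 1233
item=H: manual_reading=NULL, sensor_reading=1289 → 1289
item=K: manual_reading=1618 → 1618
item=N: manual_reading=NULL, sensor_reading=829 → 829
item=P: manual_reading=NULL, sensor_reading=1996 → 1996
item=Q: manual_reading=380 → 380
item=R: manual_reading=1622 → 1622
item=S: manual_reading=57 → 57
item=T: manual_reading=NULL, sensor_reading=NULL, → literal 541 → 541
item=U: manual_reading=1050 → 1050
item=Y: manual_reading=NULL, sensor_reading=NULL, → literal 541 → 541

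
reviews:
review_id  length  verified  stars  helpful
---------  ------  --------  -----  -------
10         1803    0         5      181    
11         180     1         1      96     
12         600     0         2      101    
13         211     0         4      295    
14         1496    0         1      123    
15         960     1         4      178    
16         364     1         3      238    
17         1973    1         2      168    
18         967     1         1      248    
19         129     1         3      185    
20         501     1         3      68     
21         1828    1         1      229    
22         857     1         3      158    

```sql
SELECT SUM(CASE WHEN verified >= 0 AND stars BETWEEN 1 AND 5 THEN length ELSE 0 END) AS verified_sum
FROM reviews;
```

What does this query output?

review_id=10: ✓ → 1803
review_id=11: ✓ → 180
review_id=12: ✓ → 600
review_id=13: ✓ → 211
review_id=14: ✓ → 1496
review_id=15: ✓ → 960
review_id=16: ✓ → 364
review_id=17: ✓ → 1973
review_id=18: ✓ → 967
review_id=19: ✓ → 129
review_id=20: ✓ → 501
review_id=21: ✓ → 1828
review_id=22: ✓ → 857
verified_sum = 1803 + 180 + 600 + 211 + 1496 + 960 + 364 + 1973 + 967 + 129 + 501 + 1828 + 857 = 11869

11869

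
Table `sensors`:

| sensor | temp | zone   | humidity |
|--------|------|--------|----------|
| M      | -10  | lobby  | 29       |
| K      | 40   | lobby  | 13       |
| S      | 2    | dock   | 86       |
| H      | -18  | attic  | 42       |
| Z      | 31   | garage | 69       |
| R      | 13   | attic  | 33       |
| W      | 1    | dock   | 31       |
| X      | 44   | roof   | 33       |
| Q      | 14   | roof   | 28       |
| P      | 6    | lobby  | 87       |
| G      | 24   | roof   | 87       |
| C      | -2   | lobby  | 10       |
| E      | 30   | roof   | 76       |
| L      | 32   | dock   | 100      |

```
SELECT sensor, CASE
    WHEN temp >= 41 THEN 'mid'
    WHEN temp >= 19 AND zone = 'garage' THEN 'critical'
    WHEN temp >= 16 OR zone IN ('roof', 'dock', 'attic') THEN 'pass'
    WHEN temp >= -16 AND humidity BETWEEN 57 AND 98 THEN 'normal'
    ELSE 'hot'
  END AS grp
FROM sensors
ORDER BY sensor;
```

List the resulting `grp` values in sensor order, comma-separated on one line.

sensor=C: ELSE → hot
sensor=E: temp >= 16 OR zone IN ('roof', 'dock', 'attic') → pass
sensor=G: temp >= 16 OR zone IN ('roof', 'dock', 'attic') → pass
sensor=H: temp >= 16 OR zone IN ('roof', 'dock', 'attic') → pass
sensor=K: temp >= 16 OR zone IN ('roof', 'dock', 'attic') → pass
sensor=L: temp >= 16 OR zone IN ('roof', 'dock', 'attic') → pass
sensor=M: ELSE → hot
sensor=P: temp >= -16 AND humidity BETWEEN 57 AND 98 → normal
sensor=Q: temp >= 16 OR zone IN ('roof', 'dock', 'attic') → pass
sensor=R: temp >= 16 OR zone IN ('roof', 'dock', 'attic') → pass
sensor=S: temp >= 16 OR zone IN ('roof', 'dock', 'attic') → pass
sensor=W: temp >= 16 OR zone IN ('roof', 'dock', 'attic') → pass
sensor=X: temp >= 41 → mid
sensor=Z: temp >= 19 AND zone = 'garage' → critical

hot, pass, pass, pass, pass, pass, hot, normal, pass, pass, pass, pass, mid, critical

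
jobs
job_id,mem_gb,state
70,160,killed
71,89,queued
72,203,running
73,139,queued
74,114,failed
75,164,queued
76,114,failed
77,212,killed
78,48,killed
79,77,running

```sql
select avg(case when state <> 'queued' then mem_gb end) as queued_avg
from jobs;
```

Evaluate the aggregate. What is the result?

job_id=70: ✓ → 160
job_id=71: ✗
job_id=72: ✓ → 203
job_id=73: ✗
job_id=74: ✓ → 114
job_id=75: ✗
job_id=76: ✓ → 114
job_id=77: ✓ → 212
job_id=78: ✓ → 48
job_id=79: ✓ → 77
queued_avg = (160 + 203 + 114 + 114 + 212 + 48 + 77) / 7 = 132.5714285714

132.5714285714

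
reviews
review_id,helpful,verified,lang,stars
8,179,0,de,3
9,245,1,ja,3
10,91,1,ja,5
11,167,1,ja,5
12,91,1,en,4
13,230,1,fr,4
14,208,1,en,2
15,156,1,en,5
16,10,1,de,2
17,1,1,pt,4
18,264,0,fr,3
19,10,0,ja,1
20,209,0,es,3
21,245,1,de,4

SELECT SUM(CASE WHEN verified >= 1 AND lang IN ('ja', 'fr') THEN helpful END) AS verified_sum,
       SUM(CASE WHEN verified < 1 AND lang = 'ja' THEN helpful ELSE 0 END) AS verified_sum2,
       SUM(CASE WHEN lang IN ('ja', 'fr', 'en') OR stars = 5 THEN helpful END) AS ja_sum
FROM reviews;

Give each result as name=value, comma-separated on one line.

[verified_sum: verified >= 1 AND lang IN ('ja', 'fr')]
review_id=8: ✗
review_id=9: ✓ → 245
review_id=10: ✓ → 91
review_id=11: ✓ → 167
review_id=12: ✗
review_id=13: ✓ → 230
review_id=14: ✗
review_id=15: ✗
review_id=16: ✗
review_id=17: ✗
review_id=18: ✗
review_id=19: ✗
review_id=20: ✗
review_id=21: ✗
verified_sum = 245 + 91 + 167 + 230 = 733
—
[verified_sum2: verified < 1 AND lang = 'ja']
review_id=8: ✗
review_id=9: ✗
review_id=10: ✗
review_id=11: ✗
review_id=12: ✗
review_id=13: ✗
review_id=14: ✗
review_id=15: ✗
review_id=16: ✗
review_id=17: ✗
review_id=18: ✗
review_id=19: ✓ → 10
review_id=20: ✗
review_id=21: ✗
verified_sum2 = 10
—
[ja_sum: lang IN ('ja', 'fr', 'en') OR stars = 5]
review_id=8: ✗
review_id=9: ✓ → 245
review_id=10: ✓ → 91
review_id=11: ✓ → 167
review_id=12: ✓ → 91
review_id=13: ✓ → 230
review_id=14: ✓ → 208
review_id=15: ✓ → 156
review_id=16: ✗
review_id=17: ✗
review_id=18: ✓ → 264
review_id=19: ✓ → 10
review_id=20: ✗
review_id=21: ✗
ja_sum = 245 + 91 + 167 + 91 + 230 + 208 + 156 + 264 + 10 = 1462

verified_sum=733, verified_sum2=10, ja_sum=1462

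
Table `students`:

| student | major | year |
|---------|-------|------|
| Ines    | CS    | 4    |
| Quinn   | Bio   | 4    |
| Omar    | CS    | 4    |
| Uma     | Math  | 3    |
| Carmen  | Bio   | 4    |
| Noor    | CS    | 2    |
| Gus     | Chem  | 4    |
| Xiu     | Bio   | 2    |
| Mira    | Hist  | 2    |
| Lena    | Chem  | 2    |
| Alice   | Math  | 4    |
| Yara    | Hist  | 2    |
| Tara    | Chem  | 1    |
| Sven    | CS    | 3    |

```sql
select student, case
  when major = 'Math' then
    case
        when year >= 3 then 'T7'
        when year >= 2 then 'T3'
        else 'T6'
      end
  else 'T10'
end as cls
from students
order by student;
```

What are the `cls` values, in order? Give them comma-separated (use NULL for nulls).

student=Alice: major='Math' → inner[year >= 3] → T7
student=Carmen: major='Bio' → outer ELSE → T10
student=Gus: major='Chem' → outer ELSE → T10
student=Ines: major='CS' → outer ELSE → T10
student=Lena: major='Chem' → outer ELSE → T10
student=Mira: major='Hist' → outer ELSE → T10
student=Noor: major='CS' → outer ELSE → T10
student=Omar: major='CS' → outer ELSE → T10
student=Quinn: major='Bio' → outer ELSE → T10
student=Sven: major='CS' → outer ELSE → T10
student=Tara: major='Chem' → outer ELSE → T10
student=Uma: major='Math' → inner[year >= 3] → T7
student=Xiu: major='Bio' → outer ELSE → T10
student=Yara: major='Hist' → outer ELSE → T10

T7, T10, T10, T10, T10, T10, T10, T10, T10, T10, T10, T7, T10, T10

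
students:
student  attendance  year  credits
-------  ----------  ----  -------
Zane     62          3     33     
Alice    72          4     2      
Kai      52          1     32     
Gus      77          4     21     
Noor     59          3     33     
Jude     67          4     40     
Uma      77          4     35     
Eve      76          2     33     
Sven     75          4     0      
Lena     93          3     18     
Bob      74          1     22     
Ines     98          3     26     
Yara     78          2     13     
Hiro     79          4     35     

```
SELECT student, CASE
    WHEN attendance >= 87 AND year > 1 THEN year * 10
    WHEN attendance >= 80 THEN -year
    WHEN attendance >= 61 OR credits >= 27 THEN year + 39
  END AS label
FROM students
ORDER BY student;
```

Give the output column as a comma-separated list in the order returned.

student=Alice: attendance >= 61 OR credits >= 27 → 43
student=Bob: attendance >= 61 OR credits >= 27 → 40
student=Eve: attendance >= 61 OR credits >= 27 → 41
student=Gus: attendance >= 61 OR credits >= 27 → 43
student=Hiro: attendance >= 61 OR credits >= 27 → 43
student=Ines: attendance >= 87 AND year > 1 → 30
student=Jude: attendance >= 61 OR credits >= 27 → 43
student=Kai: attendance >= 61 OR credits >= 27 → 40
student=Lena: attendance >= 87 AND year > 1 → 30
student=Noor: attendance >= 61 OR credits >= 27 → 42
student=Sven: attendance >= 61 OR credits >= 27 → 43
student=Uma: attendance >= 61 OR credits >= 27 → 43
student=Yara: attendance >= 61 OR credits >= 27 → 41
student=Zane: attendance >= 61 OR credits >= 27 → 42

43, 40, 41, 43, 43, 30, 43, 40, 30, 42, 43, 43, 41, 42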